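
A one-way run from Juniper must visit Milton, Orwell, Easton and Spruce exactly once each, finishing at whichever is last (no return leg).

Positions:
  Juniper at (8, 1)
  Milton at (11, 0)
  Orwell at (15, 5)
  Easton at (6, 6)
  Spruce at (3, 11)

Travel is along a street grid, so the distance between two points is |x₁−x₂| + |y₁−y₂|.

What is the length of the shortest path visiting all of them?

31 — the minimum one-way total.

There are 4! = 24 possible orderings.
Juniper - Milton - Orwell - Easton - Spruce: 4+9+10+8 = 31
Juniper - Milton - Orwell - Spruce - Easton: 4+9+18+8 = 39
Juniper - Milton - Easton - Orwell - Spruce: 4+11+10+18 = 43
Juniper - Milton - Easton - Spruce - Orwell: 4+11+8+18 = 41
Juniper - Milton - Spruce - Orwell - Easton: 4+19+18+10 = 51
Juniper - Milton - Spruce - Easton - Orwell: 4+19+8+10 = 41
Juniper - Orwell - Milton - Easton - Spruce: 11+9+11+8 = 39
Juniper - Orwell - Milton - Spruce - Easton: 11+9+19+8 = 47
Juniper - Orwell - Easton - Milton - Spruce: 11+10+11+19 = 51
Juniper - Orwell - Easton - Spruce - Milton: 11+10+8+19 = 48
Juniper - Orwell - Spruce - Milton - Easton: 11+18+19+11 = 59
Juniper - Orwell - Spruce - Easton - Milton: 11+18+8+11 = 48
Juniper - Easton - Milton - Orwell - Spruce: 7+11+9+18 = 45
Juniper - Easton - Milton - Spruce - Orwell: 7+11+19+18 = 55
… (10 more)
The minimum is 31.
One shortest path: Juniper → Milton → Orwell → Easton → Spruce.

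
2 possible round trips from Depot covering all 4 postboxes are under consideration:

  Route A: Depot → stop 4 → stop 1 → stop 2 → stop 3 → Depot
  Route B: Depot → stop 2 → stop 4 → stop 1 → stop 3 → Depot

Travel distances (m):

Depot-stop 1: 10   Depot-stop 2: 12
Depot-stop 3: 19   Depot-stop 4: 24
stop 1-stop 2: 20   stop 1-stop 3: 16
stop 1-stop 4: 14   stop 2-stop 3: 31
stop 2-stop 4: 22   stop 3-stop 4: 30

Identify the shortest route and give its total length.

83 m — Route B is the shortest.

Route A: 24 + 14 + 20 + 31 + 19 = 108
Route B: 12 + 22 + 14 + 16 + 19 = 83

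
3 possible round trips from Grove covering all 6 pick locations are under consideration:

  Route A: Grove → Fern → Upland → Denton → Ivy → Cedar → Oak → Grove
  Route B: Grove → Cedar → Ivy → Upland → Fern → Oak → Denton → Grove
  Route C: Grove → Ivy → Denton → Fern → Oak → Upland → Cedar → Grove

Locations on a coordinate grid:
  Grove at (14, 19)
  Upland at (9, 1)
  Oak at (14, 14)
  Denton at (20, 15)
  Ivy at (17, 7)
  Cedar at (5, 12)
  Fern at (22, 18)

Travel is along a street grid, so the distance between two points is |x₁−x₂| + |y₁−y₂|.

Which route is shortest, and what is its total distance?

Route A: 9 + 30 + 25 + 11 + 17 + 11 + 5 = 108
Route B: 16 + 17 + 14 + 30 + 12 + 7 + 10 = 106
Route C: 15 + 11 + 5 + 12 + 18 + 15 + 16 = 92

Shortest is Route C, total 92.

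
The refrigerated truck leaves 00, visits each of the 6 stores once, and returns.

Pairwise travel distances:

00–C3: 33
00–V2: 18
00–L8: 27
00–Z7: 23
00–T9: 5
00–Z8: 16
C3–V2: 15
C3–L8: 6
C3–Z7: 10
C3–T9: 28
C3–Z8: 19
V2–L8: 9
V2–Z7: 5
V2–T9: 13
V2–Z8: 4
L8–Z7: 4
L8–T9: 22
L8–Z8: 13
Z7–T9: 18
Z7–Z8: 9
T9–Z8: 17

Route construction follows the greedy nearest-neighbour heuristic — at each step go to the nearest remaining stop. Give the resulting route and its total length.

From 00: distances to unvisited — T9=5, Z8=16, V2=18, Z7=23, L8=27, C3=33. Nearest is T9 (5).
From T9: distances to unvisited — V2=13, Z8=17, Z7=18, L8=22, C3=28. Nearest is V2 (13).
From V2: distances to unvisited — Z8=4, Z7=5, L8=9, C3=15. Nearest is Z8 (4).
From Z8: distances to unvisited — Z7=9, L8=13, C3=19. Nearest is Z7 (9).
From Z7: distances to unvisited — L8=4, C3=10. Nearest is L8 (4).
From L8: distances to unvisited — C3=6. Nearest is C3 (6).
Return C3→00: 33.
Total = 5 + 13 + 4 + 9 + 4 + 6 + 33 = 74.

74 along 00 → T9 → V2 → Z8 → Z7 → L8 → C3 → 00.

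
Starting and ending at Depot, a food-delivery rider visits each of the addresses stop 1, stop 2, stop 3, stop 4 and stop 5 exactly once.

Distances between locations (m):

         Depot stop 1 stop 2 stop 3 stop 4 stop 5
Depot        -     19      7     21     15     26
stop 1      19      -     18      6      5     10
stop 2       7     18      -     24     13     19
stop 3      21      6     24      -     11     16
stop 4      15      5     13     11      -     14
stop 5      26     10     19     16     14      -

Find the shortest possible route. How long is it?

68 m — the shortest possible round trip.

There are 60 distinct closed tours to check (reversals are equivalent).
Depot-stop 1-stop 2-stop 3-stop 4-stop 5-Depot: 19+18+24+11+14+26 = 112
Depot-stop 1-stop 2-stop 3-stop 5-stop 4-Depot: 19+18+24+16+14+15 = 106
Depot-stop 1-stop 2-stop 4-stop 3-stop 5-Depot: 19+18+13+11+16+26 = 103
Depot-stop 1-stop 2-stop 4-stop 5-stop 3-Depot: 19+18+13+14+16+21 = 101
Depot-stop 1-stop 2-stop 5-stop 3-stop 4-Depot: 19+18+19+16+11+15 = 98
Depot-stop 1-stop 2-stop 5-stop 4-stop 3-Depot: 19+18+19+14+11+21 = 102
Depot-stop 1-stop 3-stop 2-stop 4-stop 5-Depot: 19+6+24+13+14+26 = 102
Depot-stop 1-stop 3-stop 2-stop 5-stop 4-Depot: 19+6+24+19+14+15 = 97
Depot-stop 1-stop 3-stop 4-stop 2-stop 5-Depot: 19+6+11+13+19+26 = 94
Depot-stop 1-stop 3-stop 4-stop 5-stop 2-Depot: 19+6+11+14+19+7 = 76
Depot-stop 1-stop 3-stop 5-stop 2-stop 4-Depot: 19+6+16+19+13+15 = 88
Depot-stop 1-stop 3-stop 5-stop 4-stop 2-Depot: 19+6+16+14+13+7 = 75
Depot-stop 1-stop 4-stop 2-stop 3-stop 5-Depot: 19+5+13+24+16+26 = 103
Depot-stop 1-stop 4-stop 2-stop 5-stop 3-Depot: 19+5+13+19+16+21 = 93
… (46 more)
Depot-stop 2-stop 5-stop 1-stop 3-stop 4-Depot: 7+19+10+6+11+15 = 68  ← best
The minimum is 68.
One optimal route: Depot → stop 2 → stop 5 → stop 1 → stop 3 → stop 4 → Depot (or its reverse).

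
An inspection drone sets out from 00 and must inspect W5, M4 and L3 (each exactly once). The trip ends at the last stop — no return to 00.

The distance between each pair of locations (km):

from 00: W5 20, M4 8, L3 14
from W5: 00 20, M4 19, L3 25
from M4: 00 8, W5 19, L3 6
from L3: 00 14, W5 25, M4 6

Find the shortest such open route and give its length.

39 km — the minimum one-way total.

There are 3! = 6 possible orderings.
00→W5→M4→L3: 20+19+6 = 45
00→W5→L3→M4: 20+25+6 = 51
00→M4→W5→L3: 8+19+25 = 52
00→M4→L3→W5: 8+6+25 = 39
00→L3→W5→M4: 14+25+19 = 58
00→L3→M4→W5: 14+6+19 = 39
The minimum is 39.
One shortest path: 00 → M4 → L3 → W5.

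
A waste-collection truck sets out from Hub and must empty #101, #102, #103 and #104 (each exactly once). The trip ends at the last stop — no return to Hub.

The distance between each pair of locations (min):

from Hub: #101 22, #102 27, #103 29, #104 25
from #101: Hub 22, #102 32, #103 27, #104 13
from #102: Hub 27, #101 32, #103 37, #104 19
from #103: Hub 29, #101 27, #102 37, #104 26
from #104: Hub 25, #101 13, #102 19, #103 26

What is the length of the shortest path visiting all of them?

There are 4! = 24 possible orderings.
Hub - #101 - #102 - #103 - #104: 22+32+37+26 = 117
Hub - #101 - #102 - #104 - #103: 22+32+19+26 = 99
Hub - #101 - #103 - #102 - #104: 22+27+37+19 = 105
Hub - #101 - #103 - #104 - #102: 22+27+26+19 = 94
Hub - #101 - #104 - #102 - #103: 22+13+19+37 = 91
Hub - #101 - #104 - #103 - #102: 22+13+26+37 = 98
Hub - #102 - #101 - #103 - #104: 27+32+27+26 = 112
Hub - #102 - #101 - #104 - #103: 27+32+13+26 = 98
Hub - #102 - #103 - #101 - #104: 27+37+27+13 = 104
Hub - #102 - #103 - #104 - #101: 27+37+26+13 = 103
Hub - #102 - #104 - #101 - #103: 27+19+13+27 = 86
Hub - #102 - #104 - #103 - #101: 27+19+26+27 = 99
Hub - #103 - #101 - #102 - #104: 29+27+32+19 = 107
Hub - #103 - #101 - #104 - #102: 29+27+13+19 = 88
… (10 more)
The minimum is 86.
One shortest path: Hub → #102 → #104 → #101 → #103.

86 min — the minimum one-way total.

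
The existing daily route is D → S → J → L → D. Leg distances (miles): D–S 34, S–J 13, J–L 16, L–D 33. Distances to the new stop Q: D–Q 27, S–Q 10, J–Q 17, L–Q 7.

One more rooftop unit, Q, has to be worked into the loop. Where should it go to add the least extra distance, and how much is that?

Adding 1 miles by placing Q on the L–D leg.

Insertion cost between consecutive stops i–j is d(i,Q) + d(Q,j) − d(i,j):
  between D and S: 27 + 10 − 34 = 3
  between S and J: 10 + 17 − 13 = 14
  between J and L: 17 + 7 − 16 = 8
  between L and D: 7 + 27 − 33 = 1
Cheapest insertion is between L and D, adding 1.
New total = 96 + 1 = 97.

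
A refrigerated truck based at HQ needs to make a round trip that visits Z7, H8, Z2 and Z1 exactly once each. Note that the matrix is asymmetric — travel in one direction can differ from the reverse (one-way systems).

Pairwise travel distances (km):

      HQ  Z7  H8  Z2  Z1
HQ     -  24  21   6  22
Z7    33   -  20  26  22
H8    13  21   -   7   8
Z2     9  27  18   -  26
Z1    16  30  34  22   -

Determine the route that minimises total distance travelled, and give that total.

HQ→Z7→H8→Z2→Z1→HQ: 24+20+7+26+16 = 93
HQ→Z7→H8→Z1→Z2→HQ: 24+20+8+22+9 = 83
HQ→Z7→Z2→H8→Z1→HQ: 24+26+18+8+16 = 92
HQ→Z7→Z2→Z1→H8→HQ: 24+26+26+34+13 = 123
HQ→Z7→Z1→H8→Z2→HQ: 24+22+34+7+9 = 96
HQ→Z7→Z1→Z2→H8→HQ: 24+22+22+18+13 = 99
HQ→H8→Z7→Z2→Z1→HQ: 21+21+26+26+16 = 110
HQ→H8→Z7→Z1→Z2→HQ: 21+21+22+22+9 = 95
HQ→H8→Z2→Z7→Z1→HQ: 21+7+27+22+16 = 93
HQ→H8→Z2→Z1→Z7→HQ: 21+7+26+30+33 = 117
HQ→H8→Z1→Z7→Z2→HQ: 21+8+30+26+9 = 94
HQ→H8→Z1→Z2→Z7→HQ: 21+8+22+27+33 = 111
HQ→Z2→Z7→H8→Z1→HQ: 6+27+20+8+16 = 77
HQ→Z2→Z7→Z1→H8→HQ: 6+27+22+34+13 = 102
… (10 more)
The minimum is 77.
One optimal route: HQ → Z2 → Z7 → H8 → Z1 → HQ.

Minimum total distance: 77 km.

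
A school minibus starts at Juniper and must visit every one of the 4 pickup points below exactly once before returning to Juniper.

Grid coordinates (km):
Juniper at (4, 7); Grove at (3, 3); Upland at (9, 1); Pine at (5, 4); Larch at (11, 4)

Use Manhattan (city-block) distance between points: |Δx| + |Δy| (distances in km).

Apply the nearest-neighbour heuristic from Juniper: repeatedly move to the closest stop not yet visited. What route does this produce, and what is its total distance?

At Juniper the remaining stops are Pine 4, Grove 5, Larch 10, Upland 11; go to Pine.
At Pine the remaining stops are Grove 3, Larch 6, Upland 7; go to Grove.
At Grove the remaining stops are Upland 8, Larch 9; go to Upland.
At Upland the remaining stops are Larch 5; go to Larch.
Return Larch→Juniper: 10.
Total = 4 + 3 + 8 + 5 + 10 = 30.

Total distance 30 km via the nearest-neighbour route Juniper → Pine → Grove → Upland → Larch → Juniper.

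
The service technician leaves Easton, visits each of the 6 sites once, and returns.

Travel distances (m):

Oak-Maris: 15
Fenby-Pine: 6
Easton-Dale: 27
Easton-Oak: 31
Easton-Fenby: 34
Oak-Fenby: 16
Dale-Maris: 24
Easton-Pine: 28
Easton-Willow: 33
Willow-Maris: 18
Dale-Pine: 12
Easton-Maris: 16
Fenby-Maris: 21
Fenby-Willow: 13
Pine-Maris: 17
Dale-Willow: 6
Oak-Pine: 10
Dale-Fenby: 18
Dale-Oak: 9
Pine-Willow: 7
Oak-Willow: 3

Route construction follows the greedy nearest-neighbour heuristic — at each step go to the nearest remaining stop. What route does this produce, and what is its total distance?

Nearest-neighbour total = 92 m; route Easton → Maris → Oak → Willow → Dale → Pine → Fenby → Easton.

At Easton the remaining stops are Maris 16, Dale 27, Pine 28, Oak 31, Willow 33, Fenby 34; go to Maris.
At Maris the remaining stops are Oak 15, Pine 17, Willow 18, Fenby 21, Dale 24; go to Oak.
At Oak the remaining stops are Willow 3, Dale 9, Pine 10, Fenby 16; go to Willow.
At Willow the remaining stops are Dale 6, Pine 7, Fenby 13; go to Dale.
At Dale the remaining stops are Pine 12, Fenby 18; go to Pine.
At Pine the remaining stops are Fenby 6; go to Fenby.
Return Fenby→Easton: 34.
Total = 16 + 15 + 3 + 6 + 12 + 6 + 34 = 92.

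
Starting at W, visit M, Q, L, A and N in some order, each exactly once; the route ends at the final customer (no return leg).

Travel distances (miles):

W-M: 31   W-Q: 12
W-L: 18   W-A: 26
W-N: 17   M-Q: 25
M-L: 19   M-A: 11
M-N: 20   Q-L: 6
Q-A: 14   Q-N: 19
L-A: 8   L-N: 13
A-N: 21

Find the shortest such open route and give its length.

There are 5! = 120 possible orderings.
W→M→Q→L→A→N: 31+25+6+8+21 = 91
W→M→Q→L→N→A: 31+25+6+13+21 = 96
W→M→Q→A→L→N: 31+25+14+8+13 = 91
W→M→Q→A→N→L: 31+25+14+21+13 = 104
W→M→Q→N→L→A: 31+25+19+13+8 = 96
W→M→Q→N→A→L: 31+25+19+21+8 = 104
W→M→L→Q→A→N: 31+19+6+14+21 = 91
W→M→L→Q→N→A: 31+19+6+19+21 = 96
W→M→L→A→Q→N: 31+19+8+14+19 = 91
W→M→L→A→N→Q: 31+19+8+21+19 = 98
W→M→L→N→Q→A: 31+19+13+19+14 = 96
W→M→L→N→A→Q: 31+19+13+21+14 = 98
W→M→A→Q→L→N: 31+11+14+6+13 = 75
W→M→A→Q→N→L: 31+11+14+19+13 = 88
… (106 more)
W→Q→L→A→M→N: 12+6+8+11+20 = 57  ← best
The minimum is 57.
One shortest path: W → Q → L → A → M → N.

Shortest open route: 57 miles.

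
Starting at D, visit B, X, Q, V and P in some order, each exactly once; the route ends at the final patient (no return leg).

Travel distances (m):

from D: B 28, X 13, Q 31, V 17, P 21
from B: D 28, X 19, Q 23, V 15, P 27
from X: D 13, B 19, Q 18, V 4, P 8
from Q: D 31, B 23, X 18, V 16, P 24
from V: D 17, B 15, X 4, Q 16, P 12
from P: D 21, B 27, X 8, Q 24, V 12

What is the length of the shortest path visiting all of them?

There are 5! = 120 possible orderings.
D→B→X→Q→V→P: 28+19+18+16+12 = 93
D→B→X→Q→P→V: 28+19+18+24+12 = 101
D→B→X→V→Q→P: 28+19+4+16+24 = 91
D→B→X→V→P→Q: 28+19+4+12+24 = 87
D→B→X→P→Q→V: 28+19+8+24+16 = 95
D→B→X→P→V→Q: 28+19+8+12+16 = 83
D→B→Q→X→V→P: 28+23+18+4+12 = 85
D→B→Q→X→P→V: 28+23+18+8+12 = 89
D→B→Q→V→X→P: 28+23+16+4+8 = 79
D→B→Q→V→P→X: 28+23+16+12+8 = 87
D→B→Q→P→X→V: 28+23+24+8+4 = 87
D→B→Q→P→V→X: 28+23+24+12+4 = 91
D→B→V→X→Q→P: 28+15+4+18+24 = 89
D→B→V→X→P→Q: 28+15+4+8+24 = 79
… (106 more)
D→X→P→V→B→Q: 13+8+12+15+23 = 71  ← best
The minimum is 71.
One shortest path: D → X → P → V → B → Q.

71 m — the minimum one-way total.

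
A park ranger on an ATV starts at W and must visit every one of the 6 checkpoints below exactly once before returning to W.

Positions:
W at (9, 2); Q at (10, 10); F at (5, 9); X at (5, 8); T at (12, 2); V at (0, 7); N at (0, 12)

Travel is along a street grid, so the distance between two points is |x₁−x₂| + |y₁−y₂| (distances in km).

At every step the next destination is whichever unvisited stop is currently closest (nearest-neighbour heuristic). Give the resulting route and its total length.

Nearest-neighbour total = 50 km; route W → T → Q → F → X → V → N → W.

At W the remaining stops are T 3, Q 9, X 10, F 11, V 14, N 19; go to T.
At T the remaining stops are Q 10, X 13, F 14, V 17, N 22; go to Q.
At Q the remaining stops are F 6, X 7, N 12, V 13; go to F.
At F the remaining stops are X 1, V 7, N 8; go to X.
At X the remaining stops are V 6, N 9; go to V.
At V the remaining stops are N 5; go to N.
Return N→W: 19.
Total = 3 + 10 + 6 + 1 + 6 + 5 + 19 = 50.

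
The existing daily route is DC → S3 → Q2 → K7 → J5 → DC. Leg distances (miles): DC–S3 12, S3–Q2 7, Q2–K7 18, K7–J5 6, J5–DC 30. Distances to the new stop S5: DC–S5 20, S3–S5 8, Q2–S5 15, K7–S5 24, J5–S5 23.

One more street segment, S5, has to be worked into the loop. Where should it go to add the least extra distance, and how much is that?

Insertion cost between consecutive stops i–j is d(i,S5) + d(S5,j) − d(i,j):
  between DC and S3: 20 + 8 − 12 = 16
  between S3 and Q2: 8 + 15 − 7 = 16
  between Q2 and K7: 15 + 24 − 18 = 21
  between K7 and J5: 24 + 23 − 6 = 41
  between J5 and DC: 23 + 20 − 30 = 13
Cheapest insertion is between J5 and DC, adding 13.
New total = 73 + 13 = 86.

Minimum extra distance: 13 miles, inserting S5 between J5 and DC.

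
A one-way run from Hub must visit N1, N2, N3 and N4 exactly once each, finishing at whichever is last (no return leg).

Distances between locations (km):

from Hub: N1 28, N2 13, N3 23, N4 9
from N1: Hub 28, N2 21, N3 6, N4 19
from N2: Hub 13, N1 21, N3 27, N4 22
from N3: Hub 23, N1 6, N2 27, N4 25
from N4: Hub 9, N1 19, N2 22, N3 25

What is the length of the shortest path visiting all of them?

Shortest open route: 58 km.

There are 4! = 24 possible orderings.
Hub - N1 - N2 - N3 - N4: 28+21+27+25 = 101
Hub - N1 - N2 - N4 - N3: 28+21+22+25 = 96
Hub - N1 - N3 - N2 - N4: 28+6+27+22 = 83
Hub - N1 - N3 - N4 - N2: 28+6+25+22 = 81
Hub - N1 - N4 - N2 - N3: 28+19+22+27 = 96
Hub - N1 - N4 - N3 - N2: 28+19+25+27 = 99
Hub - N2 - N1 - N3 - N4: 13+21+6+25 = 65
Hub - N2 - N1 - N4 - N3: 13+21+19+25 = 78
Hub - N2 - N3 - N1 - N4: 13+27+6+19 = 65
Hub - N2 - N3 - N4 - N1: 13+27+25+19 = 84
Hub - N2 - N4 - N1 - N3: 13+22+19+6 = 60
Hub - N2 - N4 - N3 - N1: 13+22+25+6 = 66
Hub - N3 - N1 - N2 - N4: 23+6+21+22 = 72
Hub - N3 - N1 - N4 - N2: 23+6+19+22 = 70
… (10 more)
Hub - N4 - N2 - N1 - N3: 9+22+21+6 = 58  ← best
The minimum is 58.
One shortest path: Hub → N4 → N2 → N1 → N3.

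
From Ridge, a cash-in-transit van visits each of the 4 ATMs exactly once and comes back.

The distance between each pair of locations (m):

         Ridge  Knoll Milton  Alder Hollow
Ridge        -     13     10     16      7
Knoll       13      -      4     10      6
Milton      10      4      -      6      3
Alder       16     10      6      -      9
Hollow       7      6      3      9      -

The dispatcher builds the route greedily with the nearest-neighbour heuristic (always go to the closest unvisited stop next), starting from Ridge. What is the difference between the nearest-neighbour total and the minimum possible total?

From Ridge: Hollow=7, Milton=10, Knoll=13, Alder=16 → choose Hollow (7).
From Hollow: Milton=3, Knoll=6, Alder=9 → choose Milton (3).
From Milton: Knoll=4, Alder=6 → choose Knoll (4).
From Knoll: Alder=10 → choose Alder (10).
NN route Ridge → Hollow → Milton → Knoll → Alder → Ridge costs 40.
Optimal: Ridge → Knoll → Milton → Alder → Hollow → Ridge costs 39 (by enumerating all 12 distinct tours).
Excess = 40 − 39 = 1.

Excess over optimum: 1 m.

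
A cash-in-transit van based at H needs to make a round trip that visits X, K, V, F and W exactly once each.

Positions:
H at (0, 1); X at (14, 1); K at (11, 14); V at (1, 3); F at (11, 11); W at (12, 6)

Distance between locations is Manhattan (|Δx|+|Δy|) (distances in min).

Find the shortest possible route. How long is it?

Minimum total distance: 54 min.

H → X → K → V → F → W → H: 14+16+21+18+6+17 = 92
H → X → K → V → W → F → H: 14+16+21+14+6+21 = 92
H → X → K → F → V → W → H: 14+16+3+18+14+17 = 82
H → X → K → F → W → V → H: 14+16+3+6+14+3 = 56
H → X → K → W → V → F → H: 14+16+9+14+18+21 = 92
H → X → K → W → F → V → H: 14+16+9+6+18+3 = 66
H → X → V → K → F → W → H: 14+15+21+3+6+17 = 76
H → X → V → K → W → F → H: 14+15+21+9+6+21 = 86
H → X → V → F → K → W → H: 14+15+18+3+9+17 = 76
H → X → V → F → W → K → H: 14+15+18+6+9+24 = 86
H → X → V → W → K → F → H: 14+15+14+9+3+21 = 76
H → X → V → W → F → K → H: 14+15+14+6+3+24 = 76
H → X → F → K → V → W → H: 14+13+3+21+14+17 = 82
H → X → F → K → W → V → H: 14+13+3+9+14+3 = 56
… (46 more)
H → X → W → K → F → V → H: 14+7+9+3+18+3 = 54  ← best
The minimum is 54.
One optimal route: H → X → W → K → F → V → H (or its reverse).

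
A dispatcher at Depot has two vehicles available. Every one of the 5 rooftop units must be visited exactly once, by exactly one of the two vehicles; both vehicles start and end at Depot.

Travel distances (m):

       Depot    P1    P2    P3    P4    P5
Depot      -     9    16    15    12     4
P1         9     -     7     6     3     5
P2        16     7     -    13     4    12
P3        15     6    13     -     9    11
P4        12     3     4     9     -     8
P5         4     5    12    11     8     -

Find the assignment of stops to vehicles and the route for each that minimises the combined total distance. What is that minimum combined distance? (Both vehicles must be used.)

52 m — the smallest possible combined total.

Try each way of splitting the stops between the two vehicles (each non-empty) and, for each split, find the best tour for each vehicle:
  {P1} + {P2, P3, P4, P5}: 18 + 44 = 62
  {P2} + {P1, P3, P4, P5}: 32 + 36 = 68
  {P1, P2} + {P3, P4, P5}: 32 + 36 = 68
  {P3} + {P1, P2, P4, P5}: 30 + 32 = 62
  {P1, P3} + {P2, P4, P5}: 30 + 32 = 62
  {P2, P3} + {P1, P4, P5}: 44 + 24 = 68
  … (15 splits in total)
  {P1, P2, P3, P4} + {P5}: 44 + 8 = 52  ← best
Best: vehicle 1 Depot → P1 → P2 → P4 → P3 → Depot = 44; vehicle 2 Depot → P5 → Depot = 8; combined 52.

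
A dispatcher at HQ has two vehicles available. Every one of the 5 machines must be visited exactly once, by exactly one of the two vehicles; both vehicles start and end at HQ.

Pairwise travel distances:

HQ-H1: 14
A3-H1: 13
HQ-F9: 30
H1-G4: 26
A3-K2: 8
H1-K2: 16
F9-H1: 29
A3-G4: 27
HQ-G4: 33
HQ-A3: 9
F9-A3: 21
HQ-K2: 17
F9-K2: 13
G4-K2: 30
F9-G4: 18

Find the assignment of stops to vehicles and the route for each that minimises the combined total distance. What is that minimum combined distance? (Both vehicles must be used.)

Check every non-empty split of the stops between the two vehicles; for each half take its own optimal tour:
  {F9} + {A3, H1, G4, K2}: 60 + 87 = 147
  {A3} + {F9, H1, G4, K2}: 18 + 88 = 106
  {F9, A3} + {H1, G4, K2}: 60 + 87 = 147
  {H1} + {F9, A3, G4, K2}: 28 + 81 = 109
  {F9, H1} + {A3, G4, K2}: 73 + 80 = 153
  {A3, H1} + {F9, G4, K2}: 36 + 81 = 117
  … (15 splits in total)
Best: vehicle 1 HQ → A3 → HQ = 18; vehicle 2 HQ → H1 → G4 → F9 → K2 → HQ = 88; combined 106.

106 — the smallest possible combined total.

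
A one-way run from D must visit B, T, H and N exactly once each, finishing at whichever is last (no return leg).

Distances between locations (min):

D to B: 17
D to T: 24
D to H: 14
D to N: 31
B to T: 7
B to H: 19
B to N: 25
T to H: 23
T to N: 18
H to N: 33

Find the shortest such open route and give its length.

There are 4! = 24 possible orderings.
D - B - T - H - N: 17+7+23+33 = 80
D - B - T - N - H: 17+7+18+33 = 75
D - B - H - T - N: 17+19+23+18 = 77
D - B - H - N - T: 17+19+33+18 = 87
D - B - N - T - H: 17+25+18+23 = 83
D - B - N - H - T: 17+25+33+23 = 98
D - T - B - H - N: 24+7+19+33 = 83
D - T - B - N - H: 24+7+25+33 = 89
D - T - H - B - N: 24+23+19+25 = 91
D - T - H - N - B: 24+23+33+25 = 105
D - T - N - B - H: 24+18+25+19 = 86
D - T - N - H - B: 24+18+33+19 = 94
D - H - B - T - N: 14+19+7+18 = 58
D - H - B - N - T: 14+19+25+18 = 76
… (10 more)
The minimum is 58.
One shortest path: D → H → B → T → N.

Minimum one-way distance = 58 min.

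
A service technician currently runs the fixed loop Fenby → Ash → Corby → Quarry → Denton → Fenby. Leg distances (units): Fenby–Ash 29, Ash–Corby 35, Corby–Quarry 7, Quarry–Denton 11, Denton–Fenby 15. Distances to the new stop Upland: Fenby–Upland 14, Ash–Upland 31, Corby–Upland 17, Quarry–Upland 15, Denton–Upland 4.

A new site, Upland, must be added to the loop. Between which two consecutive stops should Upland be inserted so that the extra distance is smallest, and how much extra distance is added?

Adding 3 by placing Upland on the Denton–Fenby leg.

Insertion cost between consecutive stops i–j is d(i,Upland) + d(Upland,j) − d(i,j):
  between Fenby and Ash: 14 + 31 − 29 = 16
  between Ash and Corby: 31 + 17 − 35 = 13
  between Corby and Quarry: 17 + 15 − 7 = 25
  between Quarry and Denton: 15 + 4 − 11 = 8
  between Denton and Fenby: 4 + 14 − 15 = 3
Cheapest insertion is between Denton and Fenby, adding 3.
New total = 97 + 3 = 100.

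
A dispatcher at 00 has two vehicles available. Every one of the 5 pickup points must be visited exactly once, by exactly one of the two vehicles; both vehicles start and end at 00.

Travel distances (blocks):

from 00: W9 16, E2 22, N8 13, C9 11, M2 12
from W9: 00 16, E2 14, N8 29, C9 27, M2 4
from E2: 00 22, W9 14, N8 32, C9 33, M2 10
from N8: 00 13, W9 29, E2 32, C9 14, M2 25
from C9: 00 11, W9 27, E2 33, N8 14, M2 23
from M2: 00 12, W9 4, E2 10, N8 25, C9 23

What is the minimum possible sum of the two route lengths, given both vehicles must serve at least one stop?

There are 2^4 − 1 = 15 ways to divide the 5 stops into two non-empty groups. For each, the best each vehicle can do is its own shortest tour through its group:
  {W9} + {E2, N8, C9, M2}: 32 + 79 = 111
  {E2} + {W9, N8, C9, M2}: 44 + 70 = 114
  {W9, E2} + {N8, C9, M2}: 52 + 62 = 114
  {N8} + {W9, E2, C9, M2}: 26 + 74 = 100
  {W9, N8} + {E2, C9, M2}: 58 + 66 = 124
  {E2, N8} + {W9, C9, M2}: 67 + 54 = 121
  … (15 splits in total)
  {N8, C9} + {W9, E2, M2}: 38 + 52 = 90  ← best
Best: vehicle 1 00 → N8 → C9 → 00 = 38; vehicle 2 00 → W9 → E2 → M2 → 00 = 52; combined 90.

Minimum combined distance: 90 blocks.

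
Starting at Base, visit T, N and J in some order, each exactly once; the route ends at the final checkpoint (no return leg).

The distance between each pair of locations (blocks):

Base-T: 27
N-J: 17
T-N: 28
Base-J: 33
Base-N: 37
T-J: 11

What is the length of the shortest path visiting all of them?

Minimum one-way distance = 55 blocks.

There are 3! = 6 possible orderings.
Base → T → N → J: 27+28+17 = 72
Base → T → J → N: 27+11+17 = 55
Base → N → T → J: 37+28+11 = 76
Base → N → J → T: 37+17+11 = 65
Base → J → T → N: 33+11+28 = 72
Base → J → N → T: 33+17+28 = 78
The minimum is 55.
One shortest path: Base → T → J → N.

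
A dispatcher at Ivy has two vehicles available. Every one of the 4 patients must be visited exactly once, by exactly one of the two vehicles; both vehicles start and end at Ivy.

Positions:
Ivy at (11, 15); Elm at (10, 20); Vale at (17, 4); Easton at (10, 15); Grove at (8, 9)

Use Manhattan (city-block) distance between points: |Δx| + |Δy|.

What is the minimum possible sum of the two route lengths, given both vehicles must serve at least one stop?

Minimum combined distance: 52.

Check every non-empty split of the stops between the two vehicles; for each half take its own optimal tour:
  {Elm} + {Vale, Easton, Grove}: 12 + 40 = 52
  {Vale} + {Elm, Easton, Grove}: 34 + 28 = 62
  {Elm, Vale} + {Easton, Grove}: 46 + 18 = 64
  {Easton} + {Elm, Vale, Grove}: 2 + 50 = 52
  {Elm, Easton} + {Vale, Grove}: 12 + 40 = 52
  {Vale, Easton} + {Elm, Grove}: 36 + 28 = 64
  … (7 splits in total)
Best: vehicle 1 Ivy → Elm → Ivy = 12; vehicle 2 Ivy → Vale → Grove → Easton → Ivy = 40; combined 52.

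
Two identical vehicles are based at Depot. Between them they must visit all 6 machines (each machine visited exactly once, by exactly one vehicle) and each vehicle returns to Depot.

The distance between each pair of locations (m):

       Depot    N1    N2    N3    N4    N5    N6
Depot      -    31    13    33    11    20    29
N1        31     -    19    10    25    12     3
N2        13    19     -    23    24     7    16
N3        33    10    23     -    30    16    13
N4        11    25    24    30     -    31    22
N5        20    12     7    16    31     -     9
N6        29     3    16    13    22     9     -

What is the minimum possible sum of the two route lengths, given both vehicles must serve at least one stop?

Try each way of splitting the stops between the two vehicles (each non-empty) and, for each split, find the best tour for each vehicle:
  {N1} + {N2, N3, N4, N5, N6}: 62 + 82 = 144
  {N2} + {N1, N3, N4, N5, N6}: 26 + 82 = 108
  {N1, N2} + {N3, N4, N5, N6}: 63 + 82 = 145
  {N3} + {N1, N2, N4, N5, N6}: 66 + 68 = 134
  {N1, N3} + {N2, N4, N5, N6}: 74 + 62 = 136
  {N2, N3} + {N1, N4, N5, N6}: 69 + 68 = 137
  … (31 splits in total)
  {N4} + {N1, N2, N3, N5, N6}: 22 + 75 = 97  ← best
Best: vehicle 1 Depot → N4 → Depot = 22; vehicle 2 Depot → N2 → N5 → N6 → N1 → N3 → Depot = 75; combined 97.

Minimum combined distance: 97 m.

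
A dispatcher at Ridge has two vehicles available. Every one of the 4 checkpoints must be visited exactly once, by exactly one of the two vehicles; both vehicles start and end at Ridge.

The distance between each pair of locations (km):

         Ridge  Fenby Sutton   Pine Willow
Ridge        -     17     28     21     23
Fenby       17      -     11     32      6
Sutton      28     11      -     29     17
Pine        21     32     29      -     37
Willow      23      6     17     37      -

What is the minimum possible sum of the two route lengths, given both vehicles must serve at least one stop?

Check every non-empty split of the stops between the two vehicles; for each half take its own optimal tour:
  {Fenby} + {Sutton, Pine, Willow}: 34 + 90 = 124
  {Sutton} + {Fenby, Pine, Willow}: 56 + 81 = 137
  {Fenby, Sutton} + {Pine, Willow}: 56 + 81 = 137
  {Pine} + {Fenby, Sutton, Willow}: 42 + 68 = 110
  {Fenby, Pine} + {Sutton, Willow}: 70 + 68 = 138
  {Sutton, Pine} + {Fenby, Willow}: 78 + 46 = 124
  … (7 splits in total)
Best: vehicle 1 Ridge → Pine → Ridge = 42; vehicle 2 Ridge → Fenby → Sutton → Willow → Ridge = 68; combined 110.

110 km — the smallest possible combined total.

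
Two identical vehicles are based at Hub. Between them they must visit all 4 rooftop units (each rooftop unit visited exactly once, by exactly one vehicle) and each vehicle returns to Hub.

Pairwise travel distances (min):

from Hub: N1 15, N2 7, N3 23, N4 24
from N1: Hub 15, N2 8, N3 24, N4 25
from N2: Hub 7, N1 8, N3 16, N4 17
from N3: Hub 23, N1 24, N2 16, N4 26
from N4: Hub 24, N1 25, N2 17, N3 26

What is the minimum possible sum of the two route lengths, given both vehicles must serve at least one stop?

Check every non-empty split of the stops between the two vehicles; for each half take its own optimal tour:
  {N1} + {N2, N3, N4}: 30 + 73 = 103
  {N2} + {N1, N3, N4}: 14 + 89 = 103
  {N1, N2} + {N3, N4}: 30 + 73 = 103
  {N3} + {N1, N2, N4}: 46 + 64 = 110
  {N1, N3} + {N2, N4}: 62 + 48 = 110
  {N2, N3} + {N1, N4}: 46 + 64 = 110
  … (7 splits in total)
Best: vehicle 1 Hub → N1 → Hub = 30; vehicle 2 Hub → N2 → N3 → N4 → Hub = 73; combined 103.

103 min — the smallest possible combined total.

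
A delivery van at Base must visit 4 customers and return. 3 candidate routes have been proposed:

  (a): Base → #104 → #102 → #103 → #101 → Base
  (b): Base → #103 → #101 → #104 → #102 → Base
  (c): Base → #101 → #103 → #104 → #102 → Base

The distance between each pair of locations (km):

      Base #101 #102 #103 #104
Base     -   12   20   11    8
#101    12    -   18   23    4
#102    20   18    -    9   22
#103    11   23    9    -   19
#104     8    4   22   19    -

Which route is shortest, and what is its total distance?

(a): 8 + 22 + 9 + 23 + 12 = 74
(b): 11 + 23 + 4 + 22 + 20 = 80
(c): 12 + 23 + 19 + 22 + 20 = 96

74 km — (a) is the shortest.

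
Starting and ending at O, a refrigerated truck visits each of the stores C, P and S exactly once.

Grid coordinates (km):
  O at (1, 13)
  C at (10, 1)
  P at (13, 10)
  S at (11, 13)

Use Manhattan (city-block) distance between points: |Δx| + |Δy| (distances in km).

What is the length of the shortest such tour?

There are 3 distinct closed tours to check (reversals are equivalent).
O - C - P - S - O: 21+12+5+10 = 48
O - C - S - P - O: 21+13+5+15 = 54
O - P - C - S - O: 15+12+13+10 = 50
The minimum is 48.
One optimal route: O → C → P → S → O (or its reverse).

Shortest round trip = 48 km.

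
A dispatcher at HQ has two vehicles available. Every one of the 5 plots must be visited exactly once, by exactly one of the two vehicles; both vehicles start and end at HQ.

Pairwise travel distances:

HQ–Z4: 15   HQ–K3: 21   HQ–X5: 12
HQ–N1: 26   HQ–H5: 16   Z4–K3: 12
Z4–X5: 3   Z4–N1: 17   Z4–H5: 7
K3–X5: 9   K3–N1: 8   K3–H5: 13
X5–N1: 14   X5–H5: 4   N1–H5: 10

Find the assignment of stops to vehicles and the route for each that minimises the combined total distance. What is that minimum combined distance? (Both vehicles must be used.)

There are 2^4 − 1 = 15 ways to divide the 5 stops into two non-empty groups. For each, the best each vehicle can do is its own shortest tour through its group:
  {Z4} + {K3, X5, N1, H5}: 30 + 55 = 85
  {K3} + {Z4, X5, N1, H5}: 42 + 58 = 100
  {Z4, K3} + {X5, N1, H5}: 48 + 52 = 100
  {X5} + {Z4, K3, N1, H5}: 24 + 61 = 85
  {Z4, X5} + {K3, N1, H5}: 30 + 55 = 85
  {K3, X5} + {Z4, N1, H5}: 42 + 58 = 100
  … (15 splits in total)
Best: vehicle 1 HQ → Z4 → HQ = 30; vehicle 2 HQ → K3 → N1 → H5 → X5 → HQ = 55; combined 85.

Minimum combined distance: 85.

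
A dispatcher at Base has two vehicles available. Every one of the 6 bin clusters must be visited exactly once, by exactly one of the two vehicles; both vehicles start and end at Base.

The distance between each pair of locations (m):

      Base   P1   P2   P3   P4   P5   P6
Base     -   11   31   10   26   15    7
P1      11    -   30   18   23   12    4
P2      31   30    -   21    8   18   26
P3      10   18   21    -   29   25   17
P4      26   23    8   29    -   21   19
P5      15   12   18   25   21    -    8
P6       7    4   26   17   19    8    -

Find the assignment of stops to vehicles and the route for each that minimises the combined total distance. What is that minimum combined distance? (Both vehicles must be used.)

There are 2^5 − 1 = 31 ways to divide the 6 stops into two non-empty groups. For each, the best each vehicle can do is its own shortest tour through its group:
  {P1} + {P2, P3, P4, P5, P6}: 22 + 75 = 97
  {P2} + {P1, P3, P4, P5, P6}: 62 + 83 = 145
  {P1, P2} + {P3, P4, P5, P6}: 72 + 75 = 147
  {P3} + {P1, P2, P4, P5, P6}: 20 + 75 = 95
  {P1, P3} + {P2, P4, P5, P6}: 39 + 67 = 106
  {P2, P3} + {P1, P4, P5, P6}: 62 + 70 = 132
  … (31 splits in total)
Best: vehicle 1 Base → P3 → Base = 20; vehicle 2 Base → P1 → P4 → P2 → P5 → P6 → Base = 75; combined 95.

95 m — the smallest possible combined total.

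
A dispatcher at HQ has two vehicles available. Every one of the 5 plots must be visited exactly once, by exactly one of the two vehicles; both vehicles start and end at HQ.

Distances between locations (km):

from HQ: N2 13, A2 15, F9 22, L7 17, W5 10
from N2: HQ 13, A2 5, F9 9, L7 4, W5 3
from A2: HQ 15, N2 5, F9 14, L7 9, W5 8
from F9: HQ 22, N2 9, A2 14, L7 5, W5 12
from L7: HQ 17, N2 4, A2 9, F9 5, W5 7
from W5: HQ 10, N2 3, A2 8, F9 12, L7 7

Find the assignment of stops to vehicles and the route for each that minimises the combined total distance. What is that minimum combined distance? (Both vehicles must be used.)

There are 2^4 − 1 = 15 ways to divide the 5 stops into two non-empty groups. For each, the best each vehicle can do is its own shortest tour through its group:
  {N2} + {A2, F9, L7, W5}: 26 + 51 = 77
  {A2} + {N2, F9, L7, W5}: 30 + 44 = 74
  {N2, A2} + {F9, L7, W5}: 33 + 44 = 77
  {F9} + {N2, A2, L7, W5}: 44 + 41 = 85
  {N2, F9} + {A2, L7, W5}: 44 + 41 = 85
  {A2, F9} + {N2, L7, W5}: 51 + 34 = 85
  … (15 splits in total)
  {N2, A2, F9, L7} + {W5}: 51 + 20 = 71  ← best
Best: vehicle 1 HQ → N2 → F9 → L7 → A2 → HQ = 51; vehicle 2 HQ → W5 → HQ = 20; combined 71.

71 km — the smallest possible combined total.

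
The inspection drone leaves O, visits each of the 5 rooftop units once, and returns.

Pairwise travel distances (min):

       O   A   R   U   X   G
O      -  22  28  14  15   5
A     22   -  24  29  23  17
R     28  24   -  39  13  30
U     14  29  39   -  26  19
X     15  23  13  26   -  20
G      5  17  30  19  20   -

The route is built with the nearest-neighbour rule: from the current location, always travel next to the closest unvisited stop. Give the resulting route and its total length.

From O: distances to unvisited — G=5, U=14, X=15, A=22, R=28. Nearest is G (5).
From G: distances to unvisited — A=17, U=19, X=20, R=30. Nearest is A (17).
From A: distances to unvisited — X=23, R=24, U=29. Nearest is X (23).
From X: distances to unvisited — R=13, U=26. Nearest is R (13).
From R: distances to unvisited — U=39. Nearest is U (39).
Return U→O: 14.
Total = 5 + 17 + 23 + 13 + 39 + 14 = 111.

Nearest-neighbour total = 111 min; route O → G → A → X → R → U → O.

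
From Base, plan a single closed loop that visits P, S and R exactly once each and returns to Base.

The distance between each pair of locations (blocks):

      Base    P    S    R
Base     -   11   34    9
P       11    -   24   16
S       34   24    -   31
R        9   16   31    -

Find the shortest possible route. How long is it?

Minimum total distance: 75 blocks.

Base - P - S - R - Base: 11+24+31+9 = 75
Base - P - R - S - Base: 11+16+31+34 = 92
Base - S - P - R - Base: 34+24+16+9 = 83
The minimum is 75.
One optimal route: Base → P → S → R → Base (or its reverse).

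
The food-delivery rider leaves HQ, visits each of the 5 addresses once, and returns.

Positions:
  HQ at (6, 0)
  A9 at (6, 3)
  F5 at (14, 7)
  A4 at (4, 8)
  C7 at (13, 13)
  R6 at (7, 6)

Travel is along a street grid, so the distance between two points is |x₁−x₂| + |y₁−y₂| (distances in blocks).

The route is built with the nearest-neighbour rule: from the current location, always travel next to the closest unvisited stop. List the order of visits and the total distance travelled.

From HQ: distances to unvisited — A9=3, R6=7, A4=10, F5=15, C7=20. Nearest is A9 (3).
From A9: distances to unvisited — R6=4, A4=7, F5=12, C7=17. Nearest is R6 (4).
From R6: distances to unvisited — A4=5, F5=8, C7=13. Nearest is A4 (5).
From A4: distances to unvisited — F5=11, C7=14. Nearest is F5 (11).
From F5: distances to unvisited — C7=7. Nearest is C7 (7).
Return C7→HQ: 20.
Total = 3 + 4 + 5 + 11 + 7 + 20 = 50.

50 blocks along HQ → A9 → R6 → A4 → F5 → C7 → HQ.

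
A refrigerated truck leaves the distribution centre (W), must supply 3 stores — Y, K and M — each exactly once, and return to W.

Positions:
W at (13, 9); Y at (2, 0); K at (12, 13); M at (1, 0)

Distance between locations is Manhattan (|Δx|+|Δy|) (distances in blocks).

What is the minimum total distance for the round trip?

With 3 stops there are 3!/2 = 3 distinct round trips (a route and its reverse cost the same).
W-Y-K-M-W: 20+23+24+21 = 88
W-Y-M-K-W: 20+1+24+5 = 50
W-K-Y-M-W: 5+23+1+21 = 50
The minimum is 50.
One optimal route: W → Y → M → K → W (or its reverse).

50 blocks — the shortest possible round trip.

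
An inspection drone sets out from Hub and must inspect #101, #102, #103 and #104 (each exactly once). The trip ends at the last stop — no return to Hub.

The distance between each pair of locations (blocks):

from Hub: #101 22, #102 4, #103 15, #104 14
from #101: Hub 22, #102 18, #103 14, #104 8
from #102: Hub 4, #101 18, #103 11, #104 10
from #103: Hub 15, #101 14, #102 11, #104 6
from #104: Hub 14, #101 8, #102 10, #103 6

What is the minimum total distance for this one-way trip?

There are 4! = 24 possible orderings.
Hub→#101→#102→#103→#104: 22+18+11+6 = 57
Hub→#101→#102→#104→#103: 22+18+10+6 = 56
Hub→#101→#103→#102→#104: 22+14+11+10 = 57
Hub→#101→#103→#104→#102: 22+14+6+10 = 52
Hub→#101→#104→#102→#103: 22+8+10+11 = 51
Hub→#101→#104→#103→#102: 22+8+6+11 = 47
Hub→#102→#101→#103→#104: 4+18+14+6 = 42
Hub→#102→#101→#104→#103: 4+18+8+6 = 36
Hub→#102→#103→#101→#104: 4+11+14+8 = 37
Hub→#102→#103→#104→#101: 4+11+6+8 = 29
Hub→#102→#104→#101→#103: 4+10+8+14 = 36
Hub→#102→#104→#103→#101: 4+10+6+14 = 34
Hub→#103→#101→#102→#104: 15+14+18+10 = 57
Hub→#103→#101→#104→#102: 15+14+8+10 = 47
… (10 more)
The minimum is 29.
One shortest path: Hub → #102 → #103 → #104 → #101.

29 blocks — the minimum one-way total.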